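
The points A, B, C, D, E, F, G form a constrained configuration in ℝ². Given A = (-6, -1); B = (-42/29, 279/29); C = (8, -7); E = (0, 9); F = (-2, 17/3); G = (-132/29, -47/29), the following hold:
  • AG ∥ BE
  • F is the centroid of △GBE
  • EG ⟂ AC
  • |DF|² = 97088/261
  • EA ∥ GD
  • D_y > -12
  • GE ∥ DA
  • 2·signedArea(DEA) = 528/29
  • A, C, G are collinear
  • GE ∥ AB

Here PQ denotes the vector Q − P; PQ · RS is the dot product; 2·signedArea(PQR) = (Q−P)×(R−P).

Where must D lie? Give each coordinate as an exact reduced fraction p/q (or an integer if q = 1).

D = (-306/29, -337/29)

1. D_x = -306/29  [GE ∥ DA ∩ EA ∥ GD]
2. D_y = -337/29  [GE ∥ DA ∩ EA ∥ GD]
   → D = (-306/29, -337/29)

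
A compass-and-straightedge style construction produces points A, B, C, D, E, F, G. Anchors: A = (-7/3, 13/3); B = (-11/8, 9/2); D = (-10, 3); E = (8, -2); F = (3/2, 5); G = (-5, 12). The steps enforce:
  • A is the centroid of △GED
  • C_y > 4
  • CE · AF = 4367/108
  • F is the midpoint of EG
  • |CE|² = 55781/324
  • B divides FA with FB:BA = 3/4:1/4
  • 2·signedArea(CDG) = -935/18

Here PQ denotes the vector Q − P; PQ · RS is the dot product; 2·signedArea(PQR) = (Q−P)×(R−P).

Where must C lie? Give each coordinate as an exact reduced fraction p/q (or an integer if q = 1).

C = (-65/18, 37/9)

1. C_x = -65/18  [2·signedArea(CDG) = -935/18 ∩ CE · AF = 4367/108]
2. C_y = 37/9  [2·signedArea(CDG) = -935/18 ∩ CE · AF = 4367/108]
   → C = (-65/18, 37/9)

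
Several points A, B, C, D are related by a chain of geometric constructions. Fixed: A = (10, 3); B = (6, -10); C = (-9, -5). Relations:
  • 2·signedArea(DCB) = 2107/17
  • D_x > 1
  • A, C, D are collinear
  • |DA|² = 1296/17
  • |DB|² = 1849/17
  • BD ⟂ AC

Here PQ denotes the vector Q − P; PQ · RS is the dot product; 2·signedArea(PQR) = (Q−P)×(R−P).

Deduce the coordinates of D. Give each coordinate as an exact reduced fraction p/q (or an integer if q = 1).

D = (166/85, -33/85)

1. D_x = 166/85  [A, C, D are collinear ∩ BD ⟂ AC]
2. D_y = -33/85  [A, C, D are collinear ∩ BD ⟂ AC]
   → D = (166/85, -33/85)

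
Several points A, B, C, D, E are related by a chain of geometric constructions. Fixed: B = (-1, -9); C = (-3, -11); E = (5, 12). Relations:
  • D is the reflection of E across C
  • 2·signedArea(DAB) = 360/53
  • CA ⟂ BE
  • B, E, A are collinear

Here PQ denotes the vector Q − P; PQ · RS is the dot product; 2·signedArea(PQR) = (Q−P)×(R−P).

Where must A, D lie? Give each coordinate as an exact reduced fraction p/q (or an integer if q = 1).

A = (-89/53, -603/53)
D = (-11, -34)

1. A_x = -89/53  [B, E, A are collinear ∩ CA ⟂ BE]
2. A_y = -603/53  [B, E, A are collinear ∩ CA ⟂ BE]
   → A = (-89/53, -603/53)
3. D_x = -11  [D is the reflection of E across C]
4. D_y = -34  [D is the reflection of E across C]
   → D = (-11, -34)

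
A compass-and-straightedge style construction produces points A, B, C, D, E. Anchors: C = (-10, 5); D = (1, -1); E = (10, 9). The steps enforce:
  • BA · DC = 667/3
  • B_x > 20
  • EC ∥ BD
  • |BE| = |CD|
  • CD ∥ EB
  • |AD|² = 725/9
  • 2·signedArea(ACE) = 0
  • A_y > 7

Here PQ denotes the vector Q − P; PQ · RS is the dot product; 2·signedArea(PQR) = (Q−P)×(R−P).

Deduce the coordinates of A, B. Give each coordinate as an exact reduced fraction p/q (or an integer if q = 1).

1. A_x = 10/3  [line -4·x + 20·y + -140 = 0 ∩ |AD|² = 725/9]
2. A_y = 23/3  [line -4·x + 20·y + -140 = 0 ∩ |AD|² = 725/9]
   → A = (10/3, 23/3)
3. B_x = 21  [EC ∥ BD ∩ CD ∥ EB]
4. B_y = 3  [EC ∥ BD ∩ CD ∥ EB]
   → B = (21, 3)

A = (10/3, 23/3)
B = (21, 3)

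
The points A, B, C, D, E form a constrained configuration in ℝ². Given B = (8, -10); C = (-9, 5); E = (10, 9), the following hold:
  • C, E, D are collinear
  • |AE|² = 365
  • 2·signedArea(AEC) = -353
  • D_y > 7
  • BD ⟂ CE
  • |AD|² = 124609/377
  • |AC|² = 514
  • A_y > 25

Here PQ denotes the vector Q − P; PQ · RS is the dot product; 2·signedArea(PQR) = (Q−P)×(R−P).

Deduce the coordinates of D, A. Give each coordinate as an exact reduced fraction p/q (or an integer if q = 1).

1. D_x = 1604/377  [C, E, D are collinear ∩ BD ⟂ CE]
2. D_y = 2937/377  [C, E, D are collinear ∩ BD ⟂ CE]
   → D = (1604/377, 2937/377)
3. A_x = 192/377  [line 4·x + -19·y + 484 = 0 ∩ |AC|² = 514]
4. A_y = 9644/377  [line 4·x + -19·y + 484 = 0 ∩ |AC|² = 514]
   → A = (192/377, 9644/377)

A = (192/377, 9644/377)
D = (1604/377, 2937/377)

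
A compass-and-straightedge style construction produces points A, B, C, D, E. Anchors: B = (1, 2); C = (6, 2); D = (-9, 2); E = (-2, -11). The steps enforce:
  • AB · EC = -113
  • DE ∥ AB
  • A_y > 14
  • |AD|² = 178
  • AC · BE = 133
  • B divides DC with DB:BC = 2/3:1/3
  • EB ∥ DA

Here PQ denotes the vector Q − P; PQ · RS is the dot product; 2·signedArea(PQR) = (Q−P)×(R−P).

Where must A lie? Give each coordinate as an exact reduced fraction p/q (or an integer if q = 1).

A = (-6, 15)

1. A_x = -6  [DE ∥ AB ∩ EB ∥ DA]
2. A_y = 15  [DE ∥ AB ∩ EB ∥ DA]
   → A = (-6, 15)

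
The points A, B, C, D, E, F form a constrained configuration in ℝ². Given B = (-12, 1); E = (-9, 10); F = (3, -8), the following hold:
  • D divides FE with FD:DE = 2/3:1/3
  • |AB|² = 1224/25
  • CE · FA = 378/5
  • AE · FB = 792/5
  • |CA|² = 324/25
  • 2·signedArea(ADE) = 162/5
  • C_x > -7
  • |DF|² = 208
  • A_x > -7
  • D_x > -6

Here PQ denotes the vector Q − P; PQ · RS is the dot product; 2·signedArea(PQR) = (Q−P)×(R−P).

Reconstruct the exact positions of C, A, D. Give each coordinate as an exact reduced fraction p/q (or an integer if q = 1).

A = (-6, -13/5)
C = (-6, 1)
D = (-5, 4)

1. A_x = -6  [line 15·x + -9·y + 333/5 = 0 ∩ |AB|² = 1224/25]
2. A_y = -13/5  [line 15·x + -9·y + 333/5 = 0 ∩ |AB|² = 1224/25]
   → A = (-6, -13/5)
3. D_x = -5  [2·signedArea(ADE) = 162/5 ∩ D divides FE with FD:DE = 2/3:1/3]
4. D_y = 4  [2·signedArea(ADE) = 162/5 ∩ D divides FE with FD:DE = 2/3:1/3]
   → D = (-5, 4)
5. C_x = -6  [line 9·x + -27/5·y + 297/5 = 0 ∩ |CA|² = 324/25]
6. C_y = 1  [line 9·x + -27/5·y + 297/5 = 0 ∩ |CA|² = 324/25]
   → C = (-6, 1)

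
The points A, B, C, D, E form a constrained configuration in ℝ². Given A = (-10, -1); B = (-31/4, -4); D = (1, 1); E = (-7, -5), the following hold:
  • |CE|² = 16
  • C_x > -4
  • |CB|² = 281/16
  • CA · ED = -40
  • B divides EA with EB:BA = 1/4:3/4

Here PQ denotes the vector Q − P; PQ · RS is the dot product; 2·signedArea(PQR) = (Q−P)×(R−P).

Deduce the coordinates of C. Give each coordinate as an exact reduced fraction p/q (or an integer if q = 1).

1. C_x = -19/5  [line -8·x + -6·y + -46 = 0 ∩ |CB|² = 281/16]
2. C_y = -13/5  [line -8·x + -6·y + -46 = 0 ∩ |CB|² = 281/16]
   → C = (-19/5, -13/5)

C = (-19/5, -13/5)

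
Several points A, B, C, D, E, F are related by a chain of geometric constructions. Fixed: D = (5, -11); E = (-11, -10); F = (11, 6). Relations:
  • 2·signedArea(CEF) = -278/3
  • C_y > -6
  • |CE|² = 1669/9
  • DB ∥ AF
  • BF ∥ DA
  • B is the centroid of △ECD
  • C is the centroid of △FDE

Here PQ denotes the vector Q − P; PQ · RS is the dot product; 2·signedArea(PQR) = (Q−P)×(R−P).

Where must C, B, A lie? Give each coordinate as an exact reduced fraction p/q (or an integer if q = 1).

1. C_x = 5/3  [C is the centroid of △FDE]
2. C_y = -5  [C is the centroid of △FDE]
   → C = (5/3, -5)
3. B_x = -13/9  [B is the centroid of △ECD]
4. B_y = -26/3  [B is the centroid of △ECD]
   → B = (-13/9, -26/3)
5. A_x = 157/9  [DB ∥ AF ∩ BF ∥ DA]
6. A_y = 11/3  [DB ∥ AF ∩ BF ∥ DA]
   → A = (157/9, 11/3)

A = (157/9, 11/3)
B = (-13/9, -26/3)
C = (5/3, -5)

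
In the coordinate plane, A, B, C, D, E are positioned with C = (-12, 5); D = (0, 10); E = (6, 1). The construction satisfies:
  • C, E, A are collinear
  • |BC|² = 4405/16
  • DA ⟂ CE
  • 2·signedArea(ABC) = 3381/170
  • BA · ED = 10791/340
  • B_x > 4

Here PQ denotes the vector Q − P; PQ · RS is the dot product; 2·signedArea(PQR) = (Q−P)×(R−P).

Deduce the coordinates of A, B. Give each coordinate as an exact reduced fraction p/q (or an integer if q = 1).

1. A_x = -138/85  [C, E, A are collinear ∩ DA ⟂ CE]
2. A_y = 229/85  [C, E, A are collinear ∩ DA ⟂ CE]
   → A = (-138/85, 229/85)
3. B_x = 9/2  [BA · ED = 10791/340 ∩ 2·signedArea(ABC) = 3381/170]
4. B_y = 13/4  [BA · ED = 10791/340 ∩ 2·signedArea(ABC) = 3381/170]
   → B = (9/2, 13/4)

A = (-138/85, 229/85)
B = (9/2, 13/4)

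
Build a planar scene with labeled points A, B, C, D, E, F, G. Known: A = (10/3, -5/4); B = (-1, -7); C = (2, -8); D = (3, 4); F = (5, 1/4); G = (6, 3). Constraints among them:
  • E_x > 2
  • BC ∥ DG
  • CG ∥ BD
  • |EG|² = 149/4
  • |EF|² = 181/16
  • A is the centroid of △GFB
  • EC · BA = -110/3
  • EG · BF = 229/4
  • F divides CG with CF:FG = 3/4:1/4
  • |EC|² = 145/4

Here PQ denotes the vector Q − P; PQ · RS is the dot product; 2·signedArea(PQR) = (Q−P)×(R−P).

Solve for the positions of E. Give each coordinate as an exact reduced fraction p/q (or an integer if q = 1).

1. E_x = 5/2  [EG · BF = 229/4 ∩ EC · BA = -110/3]
2. E_y = -2  [EG · BF = 229/4 ∩ EC · BA = -110/3]
   → E = (5/2, -2)

E = (5/2, -2)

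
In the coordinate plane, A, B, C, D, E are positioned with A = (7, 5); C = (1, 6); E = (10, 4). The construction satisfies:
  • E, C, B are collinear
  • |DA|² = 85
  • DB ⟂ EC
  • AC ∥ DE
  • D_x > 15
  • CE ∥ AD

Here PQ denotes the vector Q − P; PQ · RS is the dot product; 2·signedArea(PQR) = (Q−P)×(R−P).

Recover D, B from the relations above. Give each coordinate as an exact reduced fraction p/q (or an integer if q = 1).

1. D_x = 16  [AC ∥ DE ∩ CE ∥ AD]
2. D_y = 3  [AC ∥ DE ∩ CE ∥ AD]
   → D = (16, 3)
3. B_x = 1354/85  [E, C, B are collinear ∩ DB ⟂ EC]
4. B_y = 228/85  [E, C, B are collinear ∩ DB ⟂ EC]
   → B = (1354/85, 228/85)

B = (1354/85, 228/85)
D = (16, 3)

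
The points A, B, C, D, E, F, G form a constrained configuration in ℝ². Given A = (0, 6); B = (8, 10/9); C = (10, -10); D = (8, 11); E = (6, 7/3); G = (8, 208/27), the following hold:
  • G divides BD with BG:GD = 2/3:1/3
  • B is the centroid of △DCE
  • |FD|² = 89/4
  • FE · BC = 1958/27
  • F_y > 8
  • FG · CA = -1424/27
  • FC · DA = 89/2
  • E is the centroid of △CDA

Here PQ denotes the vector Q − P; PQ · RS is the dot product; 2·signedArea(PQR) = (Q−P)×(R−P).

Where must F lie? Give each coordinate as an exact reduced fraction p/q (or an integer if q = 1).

1. F_x = 4  [FG · CA = -1424/27 ∩ FC · DA = 89/2]
2. F_y = 17/2  [FG · CA = -1424/27 ∩ FC · DA = 89/2]
   → F = (4, 17/2)

F = (4, 17/2)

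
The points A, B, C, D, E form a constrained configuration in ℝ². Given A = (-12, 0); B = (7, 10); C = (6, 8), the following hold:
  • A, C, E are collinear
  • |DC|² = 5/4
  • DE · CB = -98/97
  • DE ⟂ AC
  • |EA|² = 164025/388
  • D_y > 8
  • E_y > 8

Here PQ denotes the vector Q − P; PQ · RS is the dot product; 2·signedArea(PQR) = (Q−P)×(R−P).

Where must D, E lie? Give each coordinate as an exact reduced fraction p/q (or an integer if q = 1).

1. E_x = 1317/194  [line -8·x + 18·y + -96 = 0 ∩ |EA|² = 164025/388]
2. E_y = 810/97  [line -8·x + 18·y + -96 = 0 ∩ |EA|² = 164025/388]
   → E = (1317/194, 810/97)
3. D_x = 13/2  [DE · CB = -98/97 ∩ DE ⟂ AC]
4. D_y = 9  [DE · CB = -98/97 ∩ DE ⟂ AC]
   → D = (13/2, 9)

D = (13/2, 9)
E = (1317/194, 810/97)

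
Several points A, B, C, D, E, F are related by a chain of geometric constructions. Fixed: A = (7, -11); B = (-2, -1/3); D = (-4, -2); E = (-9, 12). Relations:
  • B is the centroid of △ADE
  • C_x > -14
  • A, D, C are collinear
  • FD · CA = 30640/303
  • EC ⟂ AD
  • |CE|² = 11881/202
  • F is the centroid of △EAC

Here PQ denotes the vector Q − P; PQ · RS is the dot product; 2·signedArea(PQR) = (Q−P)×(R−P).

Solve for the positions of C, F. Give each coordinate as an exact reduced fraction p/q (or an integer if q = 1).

1. C_x = -2799/202  [A, D, C are collinear ∩ EC ⟂ AD]
2. C_y = 1225/202  [A, D, C are collinear ∩ EC ⟂ AD]
   → C = (-2799/202, 1225/202)
3. F_x = -3203/606  [F is the centroid of △EAC]
4. F_y = 1427/606  [F is the centroid of △EAC]
   → F = (-3203/606, 1427/606)

C = (-2799/202, 1225/202)
F = (-3203/606, 1427/606)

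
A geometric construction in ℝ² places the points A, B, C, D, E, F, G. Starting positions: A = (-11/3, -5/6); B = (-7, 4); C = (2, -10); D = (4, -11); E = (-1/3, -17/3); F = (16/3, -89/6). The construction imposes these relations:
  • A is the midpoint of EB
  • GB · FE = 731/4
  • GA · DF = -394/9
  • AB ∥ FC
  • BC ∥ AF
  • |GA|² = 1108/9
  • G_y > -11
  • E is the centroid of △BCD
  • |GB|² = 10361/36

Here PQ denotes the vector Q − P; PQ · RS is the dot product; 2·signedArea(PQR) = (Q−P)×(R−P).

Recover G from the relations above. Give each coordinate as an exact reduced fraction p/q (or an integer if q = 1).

1. G_x = 7/3  [GA · DF = -394/9 ∩ GB · FE = 731/4]
2. G_y = -61/6  [GA · DF = -394/9 ∩ GB · FE = 731/4]
   → G = (7/3, -61/6)

G = (7/3, -61/6)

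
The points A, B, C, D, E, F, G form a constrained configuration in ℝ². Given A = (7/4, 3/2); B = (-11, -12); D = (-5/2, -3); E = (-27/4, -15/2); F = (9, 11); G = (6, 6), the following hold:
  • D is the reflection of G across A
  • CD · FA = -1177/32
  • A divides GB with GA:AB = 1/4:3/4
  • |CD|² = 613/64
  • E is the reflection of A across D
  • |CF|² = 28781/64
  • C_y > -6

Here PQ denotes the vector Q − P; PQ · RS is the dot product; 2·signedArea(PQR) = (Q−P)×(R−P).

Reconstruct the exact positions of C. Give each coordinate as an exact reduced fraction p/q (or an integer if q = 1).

C = (-37/8, -21/4)

1. C_x = -37/8  [line 29/4·x + 19/2·y + 2669/32 = 0 ∩ |CF|² = 28781/64]
2. C_y = -21/4  [line 29/4·x + 19/2·y + 2669/32 = 0 ∩ |CF|² = 28781/64]
   → C = (-37/8, -21/4)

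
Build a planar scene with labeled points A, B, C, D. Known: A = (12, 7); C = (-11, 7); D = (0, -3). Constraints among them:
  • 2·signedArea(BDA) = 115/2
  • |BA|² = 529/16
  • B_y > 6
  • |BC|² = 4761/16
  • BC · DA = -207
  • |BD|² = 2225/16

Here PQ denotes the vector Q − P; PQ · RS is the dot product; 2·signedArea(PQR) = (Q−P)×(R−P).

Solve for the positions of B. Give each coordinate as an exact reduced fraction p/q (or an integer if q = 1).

B = (25/4, 7)

1. B_x = 25/4  [BC · DA = -207 ∩ 2·signedArea(BDA) = 115/2]
2. B_y = 7  [BC · DA = -207 ∩ 2·signedArea(BDA) = 115/2]
   → B = (25/4, 7)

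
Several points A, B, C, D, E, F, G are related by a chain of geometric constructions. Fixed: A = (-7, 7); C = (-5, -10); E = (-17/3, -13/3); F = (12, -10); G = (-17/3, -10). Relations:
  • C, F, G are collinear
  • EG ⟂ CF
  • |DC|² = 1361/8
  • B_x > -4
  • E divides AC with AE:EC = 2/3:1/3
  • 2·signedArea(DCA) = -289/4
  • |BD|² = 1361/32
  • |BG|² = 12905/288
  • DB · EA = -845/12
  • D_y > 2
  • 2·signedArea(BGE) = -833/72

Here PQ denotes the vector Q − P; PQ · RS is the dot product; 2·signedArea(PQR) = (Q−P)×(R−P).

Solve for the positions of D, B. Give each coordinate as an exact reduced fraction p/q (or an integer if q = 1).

B = (-29/8, -29/8)
D = (-9/4, 11/4)

1. D_x = -9/4  [line -17·x + -2·y + -131/4 = 0 ∩ |DC|² = 1361/8]
2. D_y = 11/4  [line -17·x + -2·y + -131/4 = 0 ∩ |DC|² = 1361/8]
   → D = (-9/4, 11/4)
3. B_x = -29/8  [DB · EA = -845/12 ∩ 2·signedArea(BGE) = -833/72]
4. B_y = -29/8  [DB · EA = -845/12 ∩ 2·signedArea(BGE) = -833/72]
   → B = (-29/8, -29/8)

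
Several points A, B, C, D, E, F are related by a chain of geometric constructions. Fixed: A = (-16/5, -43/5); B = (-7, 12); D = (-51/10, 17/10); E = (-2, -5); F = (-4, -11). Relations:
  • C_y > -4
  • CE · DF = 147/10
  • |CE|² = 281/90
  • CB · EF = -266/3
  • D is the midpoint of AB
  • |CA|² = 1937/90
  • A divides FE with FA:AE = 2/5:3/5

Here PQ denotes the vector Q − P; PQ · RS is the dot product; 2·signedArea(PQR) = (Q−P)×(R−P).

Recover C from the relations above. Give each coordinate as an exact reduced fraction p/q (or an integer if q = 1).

1. C_x = -103/30  [CE · DF = 147/10 ∩ CB · EF = -266/3]
2. C_y = -119/30  [CE · DF = 147/10 ∩ CB · EF = -266/3]
   → C = (-103/30, -119/30)

C = (-103/30, -119/30)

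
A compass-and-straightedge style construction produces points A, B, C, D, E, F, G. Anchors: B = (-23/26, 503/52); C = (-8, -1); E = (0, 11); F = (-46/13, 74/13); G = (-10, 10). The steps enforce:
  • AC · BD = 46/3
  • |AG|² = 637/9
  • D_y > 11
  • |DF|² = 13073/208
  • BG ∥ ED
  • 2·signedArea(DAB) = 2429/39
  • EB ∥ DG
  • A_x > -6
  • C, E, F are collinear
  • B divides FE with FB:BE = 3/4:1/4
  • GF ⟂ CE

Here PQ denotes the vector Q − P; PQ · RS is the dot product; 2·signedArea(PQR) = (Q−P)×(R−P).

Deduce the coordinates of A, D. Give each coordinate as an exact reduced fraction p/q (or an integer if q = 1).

1. D_x = -237/26  [EB ∥ DG ∩ BG ∥ ED]
2. D_y = 589/52  [EB ∥ DG ∩ BG ∥ ED]
   → D = (-237/26, 589/52)
3. A_x = -16/3  [AC · BD = 46/3 ∩ 2·signedArea(DAB) = 2429/39]
4. A_y = 3  [AC · BD = 46/3 ∩ 2·signedArea(DAB) = 2429/39]
   → A = (-16/3, 3)

A = (-16/3, 3)
D = (-237/26, 589/52)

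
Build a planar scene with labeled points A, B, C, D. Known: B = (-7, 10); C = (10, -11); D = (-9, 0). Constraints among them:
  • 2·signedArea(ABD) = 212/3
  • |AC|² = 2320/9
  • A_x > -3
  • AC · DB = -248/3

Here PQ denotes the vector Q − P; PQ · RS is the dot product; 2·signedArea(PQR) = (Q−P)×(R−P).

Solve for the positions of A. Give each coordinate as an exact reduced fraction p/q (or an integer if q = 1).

A = (-2, -1/3)

1. A_x = -2  [2·signedArea(ABD) = 212/3 ∩ AC · DB = -248/3]
2. A_y = -1/3  [2·signedArea(ABD) = 212/3 ∩ AC · DB = -248/3]
   → A = (-2, -1/3)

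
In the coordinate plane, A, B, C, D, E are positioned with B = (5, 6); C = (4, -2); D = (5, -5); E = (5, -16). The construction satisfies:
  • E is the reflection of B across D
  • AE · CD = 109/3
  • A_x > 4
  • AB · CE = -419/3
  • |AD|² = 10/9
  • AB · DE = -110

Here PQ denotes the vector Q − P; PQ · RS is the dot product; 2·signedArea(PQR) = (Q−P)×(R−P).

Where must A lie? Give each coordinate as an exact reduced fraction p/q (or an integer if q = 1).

A = (14/3, -4)

1. A_x = 14/3  [AB · DE = -110 ∩ AE · CD = 109/3]
2. A_y = -4  [AB · DE = -110 ∩ AE · CD = 109/3]
   → A = (14/3, -4)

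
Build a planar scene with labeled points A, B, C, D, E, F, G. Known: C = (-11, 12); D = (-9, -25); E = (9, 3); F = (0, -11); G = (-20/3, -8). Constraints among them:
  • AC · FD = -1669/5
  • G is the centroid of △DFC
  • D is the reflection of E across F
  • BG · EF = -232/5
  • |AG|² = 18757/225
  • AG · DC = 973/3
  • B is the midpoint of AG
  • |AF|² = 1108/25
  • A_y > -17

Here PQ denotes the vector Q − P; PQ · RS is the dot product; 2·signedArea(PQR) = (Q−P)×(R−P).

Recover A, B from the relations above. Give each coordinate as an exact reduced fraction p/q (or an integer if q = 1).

1. A_x = -18/5  [AC · FD = -1669/5 ∩ AG · DC = 973/3]
2. A_y = -83/5  [AC · FD = -1669/5 ∩ AG · DC = 973/3]
   → A = (-18/5, -83/5)
3. B_x = -77/15  [B is the midpoint of AG]
4. B_y = -123/10  [B is the midpoint of AG]
   → B = (-77/15, -123/10)

A = (-18/5, -83/5)
B = (-77/15, -123/10)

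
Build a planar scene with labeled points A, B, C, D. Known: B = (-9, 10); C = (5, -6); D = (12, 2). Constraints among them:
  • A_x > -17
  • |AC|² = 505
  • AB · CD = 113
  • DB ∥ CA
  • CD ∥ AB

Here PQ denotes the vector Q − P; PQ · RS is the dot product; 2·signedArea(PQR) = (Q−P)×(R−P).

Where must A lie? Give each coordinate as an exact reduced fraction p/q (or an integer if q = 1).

1. A_x = -16  [CD ∥ AB ∩ DB ∥ CA]
2. A_y = 2  [CD ∥ AB ∩ DB ∥ CA]
   → A = (-16, 2)

A = (-16, 2)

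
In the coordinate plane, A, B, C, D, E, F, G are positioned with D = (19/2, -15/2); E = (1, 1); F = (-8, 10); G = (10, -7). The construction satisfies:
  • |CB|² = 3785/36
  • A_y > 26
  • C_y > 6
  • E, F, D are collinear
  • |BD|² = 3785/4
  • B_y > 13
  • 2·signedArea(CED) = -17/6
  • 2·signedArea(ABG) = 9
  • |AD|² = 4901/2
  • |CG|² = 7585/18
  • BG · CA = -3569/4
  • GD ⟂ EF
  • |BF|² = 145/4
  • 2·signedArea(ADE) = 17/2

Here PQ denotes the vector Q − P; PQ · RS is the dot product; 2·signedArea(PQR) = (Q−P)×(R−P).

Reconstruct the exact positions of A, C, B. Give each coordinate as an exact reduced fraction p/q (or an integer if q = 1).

1. A_x = -26  [line -17/2·x + -17/2·y + 17/2 = 0 ∩ |AD|² = 4901/2]
2. A_y = 27  [line -17/2·x + -17/2·y + 17/2 = 0 ∩ |AD|² = 4901/2]
   → A = (-26, 27)
3. C_x = -31/6  [line 17/2·x + 17/2·y + -85/6 = 0 ∩ |CG|² = 7585/18]
4. C_y = 41/6  [line 17/2·x + 17/2·y + -85/6 = 0 ∩ |CG|² = 7585/18]
   → C = (-31/6, 41/6)
5. B_x = -25/2  [2·signedArea(ABG) = 9 ∩ BG · CA = -3569/4]
6. B_y = 14  [2·signedArea(ABG) = 9 ∩ BG · CA = -3569/4]
   → B = (-25/2, 14)

A = (-26, 27)
B = (-25/2, 14)
C = (-31/6, 41/6)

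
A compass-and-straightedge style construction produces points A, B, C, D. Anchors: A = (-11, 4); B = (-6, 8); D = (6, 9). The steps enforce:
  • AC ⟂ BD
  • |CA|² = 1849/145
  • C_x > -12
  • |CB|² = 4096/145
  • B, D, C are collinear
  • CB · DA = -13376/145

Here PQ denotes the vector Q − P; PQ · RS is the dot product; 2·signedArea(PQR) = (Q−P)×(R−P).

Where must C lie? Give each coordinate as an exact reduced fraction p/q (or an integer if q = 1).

1. C_x = -1638/145  [B, D, C are collinear ∩ AC ⟂ BD]
2. C_y = 1096/145  [B, D, C are collinear ∩ AC ⟂ BD]
   → C = (-1638/145, 1096/145)

C = (-1638/145, 1096/145)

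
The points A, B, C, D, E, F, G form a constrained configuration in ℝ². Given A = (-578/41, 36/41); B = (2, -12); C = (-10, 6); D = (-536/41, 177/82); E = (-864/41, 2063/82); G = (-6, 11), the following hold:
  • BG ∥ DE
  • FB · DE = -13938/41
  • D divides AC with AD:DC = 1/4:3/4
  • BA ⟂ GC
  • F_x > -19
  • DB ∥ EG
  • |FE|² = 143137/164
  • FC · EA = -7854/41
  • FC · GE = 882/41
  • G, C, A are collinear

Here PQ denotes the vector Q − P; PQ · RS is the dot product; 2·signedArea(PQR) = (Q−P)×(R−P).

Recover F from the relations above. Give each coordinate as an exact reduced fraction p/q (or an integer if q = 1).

1. F_x = -746/41  [FC · EA = -7854/41 ∩ FB · DE = -13938/41]
2. F_y = -174/41  [FC · EA = -7854/41 ∩ FB · DE = -13938/41]
   → F = (-746/41, -174/41)

F = (-746/41, -174/41)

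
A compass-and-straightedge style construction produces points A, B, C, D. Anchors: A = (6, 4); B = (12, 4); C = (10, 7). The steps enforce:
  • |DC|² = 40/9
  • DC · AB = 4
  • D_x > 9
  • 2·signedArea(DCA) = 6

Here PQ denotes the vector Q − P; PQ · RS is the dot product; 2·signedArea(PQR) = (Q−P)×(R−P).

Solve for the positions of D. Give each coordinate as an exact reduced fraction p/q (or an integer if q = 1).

1. D_x = 28/3  [2·signedArea(DCA) = 6 ∩ DC · AB = 4]
2. D_y = 5  [2·signedArea(DCA) = 6 ∩ DC · AB = 4]
   → D = (28/3, 5)

D = (28/3, 5)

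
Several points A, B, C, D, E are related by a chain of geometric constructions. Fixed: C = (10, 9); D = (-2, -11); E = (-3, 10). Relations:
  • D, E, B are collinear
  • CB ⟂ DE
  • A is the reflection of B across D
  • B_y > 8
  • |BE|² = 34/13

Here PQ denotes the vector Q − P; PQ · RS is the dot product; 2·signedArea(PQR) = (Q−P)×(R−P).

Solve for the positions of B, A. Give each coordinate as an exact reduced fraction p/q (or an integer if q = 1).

1. B_x = -38/13  [D, E, B are collinear ∩ CB ⟂ DE]
2. B_y = 109/13  [D, E, B are collinear ∩ CB ⟂ DE]
   → B = (-38/13, 109/13)
3. A_x = -14/13  [A is the reflection of B across D]
4. A_y = -395/13  [A is the reflection of B across D]
   → A = (-14/13, -395/13)

A = (-14/13, -395/13)
B = (-38/13, 109/13)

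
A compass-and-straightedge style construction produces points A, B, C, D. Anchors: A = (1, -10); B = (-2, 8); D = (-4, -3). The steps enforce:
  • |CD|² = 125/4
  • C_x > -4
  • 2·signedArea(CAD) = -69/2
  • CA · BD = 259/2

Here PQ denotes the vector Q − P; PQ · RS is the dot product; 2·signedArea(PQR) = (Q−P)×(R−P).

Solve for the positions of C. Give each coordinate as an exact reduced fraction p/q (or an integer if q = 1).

1. C_x = -3  [CA · BD = 259/2 ∩ 2·signedArea(CAD) = -69/2]
2. C_y = 5/2  [CA · BD = 259/2 ∩ 2·signedArea(CAD) = -69/2]
   → C = (-3, 5/2)

C = (-3, 5/2)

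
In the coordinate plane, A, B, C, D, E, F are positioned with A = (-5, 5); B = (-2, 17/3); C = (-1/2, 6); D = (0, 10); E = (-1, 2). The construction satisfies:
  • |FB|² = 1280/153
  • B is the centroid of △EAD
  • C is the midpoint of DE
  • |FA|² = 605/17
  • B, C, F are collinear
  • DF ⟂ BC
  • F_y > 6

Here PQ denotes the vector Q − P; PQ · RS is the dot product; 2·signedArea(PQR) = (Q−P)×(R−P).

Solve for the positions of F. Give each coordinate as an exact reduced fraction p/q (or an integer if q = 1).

1. F_x = 14/17  [B, C, F are collinear ∩ DF ⟂ BC]
2. F_y = 107/17  [B, C, F are collinear ∩ DF ⟂ BC]
   → F = (14/17, 107/17)

F = (14/17, 107/17)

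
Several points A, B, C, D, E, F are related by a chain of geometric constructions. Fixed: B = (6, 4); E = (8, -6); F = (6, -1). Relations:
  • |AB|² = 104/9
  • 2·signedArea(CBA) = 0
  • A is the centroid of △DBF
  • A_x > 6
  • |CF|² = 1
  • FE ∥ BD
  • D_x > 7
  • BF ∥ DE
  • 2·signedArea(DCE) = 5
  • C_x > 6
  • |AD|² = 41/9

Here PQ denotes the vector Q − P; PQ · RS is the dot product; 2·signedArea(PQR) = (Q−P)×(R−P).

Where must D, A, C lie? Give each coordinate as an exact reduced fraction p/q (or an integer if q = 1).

A = (20/3, 2/3)
C = (7, -1)
D = (8, -1)

1. D_x = 8  [BF ∥ DE ∩ FE ∥ BD]
2. D_y = -1  [BF ∥ DE ∩ FE ∥ BD]
   → D = (8, -1)
3. A_x = 20/3  [A is the centroid of △DBF]
4. A_y = 2/3  [A is the centroid of △DBF]
   → A = (20/3, 2/3)
5. C_x = 7  [2·signedArea(CBA) = 0 ∩ 2·signedArea(DCE) = 5]
6. C_y = -1  [2·signedArea(CBA) = 0 ∩ 2·signedArea(DCE) = 5]
   → C = (7, -1)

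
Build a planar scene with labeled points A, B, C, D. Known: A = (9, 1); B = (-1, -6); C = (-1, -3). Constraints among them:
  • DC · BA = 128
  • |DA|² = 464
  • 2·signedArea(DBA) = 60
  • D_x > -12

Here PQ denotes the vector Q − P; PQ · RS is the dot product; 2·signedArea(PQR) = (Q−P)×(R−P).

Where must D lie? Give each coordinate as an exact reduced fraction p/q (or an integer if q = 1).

1. D_x = -11  [DC · BA = 128 ∩ 2·signedArea(DBA) = 60]
2. D_y = -7  [DC · BA = 128 ∩ 2·signedArea(DBA) = 60]
   → D = (-11, -7)

D = (-11, -7)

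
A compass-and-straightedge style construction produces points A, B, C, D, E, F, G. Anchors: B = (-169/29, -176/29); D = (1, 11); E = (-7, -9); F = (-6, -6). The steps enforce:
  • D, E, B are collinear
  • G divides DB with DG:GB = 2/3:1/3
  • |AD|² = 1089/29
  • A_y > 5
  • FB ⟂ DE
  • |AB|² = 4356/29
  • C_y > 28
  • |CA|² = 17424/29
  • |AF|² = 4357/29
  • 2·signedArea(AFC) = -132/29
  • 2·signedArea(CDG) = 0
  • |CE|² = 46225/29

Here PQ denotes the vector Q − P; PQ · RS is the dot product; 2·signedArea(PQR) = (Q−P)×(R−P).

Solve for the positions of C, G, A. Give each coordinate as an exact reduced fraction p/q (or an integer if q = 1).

A = (-37/29, 154/29)
C = (227/29, 814/29)
G = (-103/29, -11/29)

1. G_x = -103/29  [G divides DB with DG:GB = 2/3:1/3]
2. G_y = -11/29  [G divides DB with DG:GB = 2/3:1/3]
   → G = (-103/29, -11/29)
3. C_x = 227/29  [line 330/29·x + -132/29·y + 1122/29 = 0 ∩ |CE|² = 46225/29]
4. C_y = 814/29  [line 330/29·x + -132/29·y + 1122/29 = 0 ∩ |CE|² = 46225/29]
   → C = (227/29, 814/29)
5. A_x = -37/29  [line -988/29·x + 401/29·y + -3390/29 = 0 ∩ |AB|² = 4356/29]
6. A_y = 154/29  [line -988/29·x + 401/29·y + -3390/29 = 0 ∩ |AB|² = 4356/29]
   → A = (-37/29, 154/29)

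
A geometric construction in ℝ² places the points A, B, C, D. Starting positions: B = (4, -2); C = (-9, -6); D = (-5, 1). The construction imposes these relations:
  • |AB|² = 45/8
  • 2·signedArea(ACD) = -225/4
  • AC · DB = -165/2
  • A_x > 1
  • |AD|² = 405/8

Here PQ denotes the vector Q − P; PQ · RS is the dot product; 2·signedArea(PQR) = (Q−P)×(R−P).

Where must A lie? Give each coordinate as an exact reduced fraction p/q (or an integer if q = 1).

1. A_x = 7/4  [2·signedArea(ACD) = -225/4 ∩ AC · DB = -165/2]
2. A_y = -5/4  [2·signedArea(ACD) = -225/4 ∩ AC · DB = -165/2]
   → A = (7/4, -5/4)

A = (7/4, -5/4)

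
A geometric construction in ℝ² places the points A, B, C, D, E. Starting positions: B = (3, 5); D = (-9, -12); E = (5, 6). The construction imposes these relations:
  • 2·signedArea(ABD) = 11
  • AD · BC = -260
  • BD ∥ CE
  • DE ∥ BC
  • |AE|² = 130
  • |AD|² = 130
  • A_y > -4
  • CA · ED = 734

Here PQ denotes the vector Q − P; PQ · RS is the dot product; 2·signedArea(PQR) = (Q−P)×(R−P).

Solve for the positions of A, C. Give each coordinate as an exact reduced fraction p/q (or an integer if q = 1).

1. A_x = -2  [line 17·x + -12·y + -2 = 0 ∩ |AD|² = 130]
2. A_y = -3  [line 17·x + -12·y + -2 = 0 ∩ |AD|² = 130]
   → A = (-2, -3)
3. C_x = 17  [BD ∥ CE ∩ DE ∥ BC]
4. C_y = 23  [BD ∥ CE ∩ DE ∥ BC]
   → C = (17, 23)

A = (-2, -3)
C = (17, 23)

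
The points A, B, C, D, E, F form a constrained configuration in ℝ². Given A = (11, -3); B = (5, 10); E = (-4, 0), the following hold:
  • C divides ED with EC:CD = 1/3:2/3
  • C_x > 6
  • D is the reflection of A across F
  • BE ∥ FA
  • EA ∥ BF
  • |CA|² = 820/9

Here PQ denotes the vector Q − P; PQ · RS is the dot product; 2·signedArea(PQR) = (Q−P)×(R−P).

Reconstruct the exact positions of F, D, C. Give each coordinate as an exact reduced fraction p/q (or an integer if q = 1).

1. F_x = 20  [BE ∥ FA ∩ EA ∥ BF]
2. F_y = 7  [BE ∥ FA ∩ EA ∥ BF]
   → F = (20, 7)
3. D_x = 29  [D is the reflection of A across F]
4. D_y = 17  [D is the reflection of A across F]
   → D = (29, 17)
5. C_x = 7  [C divides ED with EC:CD = 1/3:2/3]
6. C_y = 17/3  [C divides ED with EC:CD = 1/3:2/3]
   → C = (7, 17/3)

C = (7, 17/3)
D = (29, 17)
F = (20, 7)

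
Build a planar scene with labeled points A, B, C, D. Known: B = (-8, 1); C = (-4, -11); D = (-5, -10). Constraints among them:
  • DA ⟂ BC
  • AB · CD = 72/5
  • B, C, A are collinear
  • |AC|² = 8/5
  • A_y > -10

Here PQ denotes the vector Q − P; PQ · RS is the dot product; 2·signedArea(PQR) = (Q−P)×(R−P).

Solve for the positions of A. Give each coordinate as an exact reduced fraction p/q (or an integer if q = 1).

A = (-22/5, -49/5)

1. A_x = -22/5  [B, C, A are collinear ∩ DA ⟂ BC]
2. A_y = -49/5  [B, C, A are collinear ∩ DA ⟂ BC]
   → A = (-22/5, -49/5)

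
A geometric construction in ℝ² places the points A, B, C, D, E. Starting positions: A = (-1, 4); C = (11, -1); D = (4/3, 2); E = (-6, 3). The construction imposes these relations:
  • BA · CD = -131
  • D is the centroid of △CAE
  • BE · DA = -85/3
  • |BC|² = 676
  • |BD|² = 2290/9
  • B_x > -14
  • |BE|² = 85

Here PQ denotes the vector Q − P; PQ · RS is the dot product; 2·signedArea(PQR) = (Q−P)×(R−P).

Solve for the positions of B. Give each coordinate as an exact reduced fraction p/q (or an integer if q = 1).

1. B_x = -13  [BE · DA = -85/3 ∩ BA · CD = -131]
2. B_y = 9  [BE · DA = -85/3 ∩ BA · CD = -131]
   → B = (-13, 9)

B = (-13, 9)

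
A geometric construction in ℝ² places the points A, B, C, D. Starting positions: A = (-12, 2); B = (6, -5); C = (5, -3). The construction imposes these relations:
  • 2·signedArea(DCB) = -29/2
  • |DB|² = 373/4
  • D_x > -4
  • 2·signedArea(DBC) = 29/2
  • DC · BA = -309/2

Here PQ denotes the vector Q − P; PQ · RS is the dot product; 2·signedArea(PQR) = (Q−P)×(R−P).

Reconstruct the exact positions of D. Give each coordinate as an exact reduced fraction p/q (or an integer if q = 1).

1. D_x = -3  [2·signedArea(DBC) = 29/2 ∩ DC · BA = -309/2]
2. D_y = -3/2  [2·signedArea(DBC) = 29/2 ∩ DC · BA = -309/2]
   → D = (-3, -3/2)

D = (-3, -3/2)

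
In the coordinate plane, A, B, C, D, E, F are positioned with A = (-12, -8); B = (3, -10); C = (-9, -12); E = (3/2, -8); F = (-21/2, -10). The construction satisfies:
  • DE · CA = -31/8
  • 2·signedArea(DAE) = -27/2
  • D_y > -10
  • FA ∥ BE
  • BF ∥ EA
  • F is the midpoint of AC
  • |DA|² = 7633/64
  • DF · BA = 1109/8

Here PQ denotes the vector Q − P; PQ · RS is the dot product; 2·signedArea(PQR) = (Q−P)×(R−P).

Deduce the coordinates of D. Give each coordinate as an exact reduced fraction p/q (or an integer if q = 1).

1. D_x = -9/8  [DF · BA = 1109/8 ∩ DE · CA = -31/8]
2. D_y = -9  [DF · BA = 1109/8 ∩ DE · CA = -31/8]
   → D = (-9/8, -9)

D = (-9/8, -9)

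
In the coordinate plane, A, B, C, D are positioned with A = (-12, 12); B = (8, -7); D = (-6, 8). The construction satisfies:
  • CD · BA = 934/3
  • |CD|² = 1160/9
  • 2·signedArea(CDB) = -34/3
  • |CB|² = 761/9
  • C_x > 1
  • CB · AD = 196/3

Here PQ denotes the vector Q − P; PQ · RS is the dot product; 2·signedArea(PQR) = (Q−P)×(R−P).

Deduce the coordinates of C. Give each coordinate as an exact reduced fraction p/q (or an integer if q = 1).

C = (4/3, -2/3)

1. C_x = 4/3  [CD · BA = 934/3 ∩ CB · AD = 196/3]
2. C_y = -2/3  [CD · BA = 934/3 ∩ CB · AD = 196/3]
   → C = (4/3, -2/3)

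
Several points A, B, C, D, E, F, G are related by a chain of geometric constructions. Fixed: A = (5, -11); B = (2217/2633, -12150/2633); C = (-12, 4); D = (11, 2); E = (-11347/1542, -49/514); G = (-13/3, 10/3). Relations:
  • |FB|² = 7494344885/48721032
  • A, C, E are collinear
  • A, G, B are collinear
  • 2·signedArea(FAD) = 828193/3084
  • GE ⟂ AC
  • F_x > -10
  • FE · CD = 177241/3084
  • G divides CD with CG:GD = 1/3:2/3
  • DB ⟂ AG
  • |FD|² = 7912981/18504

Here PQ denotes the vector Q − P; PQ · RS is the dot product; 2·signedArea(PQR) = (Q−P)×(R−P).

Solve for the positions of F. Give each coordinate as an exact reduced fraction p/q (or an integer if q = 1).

F = (-29851/3084, 2007/1028)

1. F_x = -29851/3084  [FE · CD = 177241/3084 ∩ 2·signedArea(FAD) = 828193/3084]
2. F_y = 2007/1028  [FE · CD = 177241/3084 ∩ 2·signedArea(FAD) = 828193/3084]
   → F = (-29851/3084, 2007/1028)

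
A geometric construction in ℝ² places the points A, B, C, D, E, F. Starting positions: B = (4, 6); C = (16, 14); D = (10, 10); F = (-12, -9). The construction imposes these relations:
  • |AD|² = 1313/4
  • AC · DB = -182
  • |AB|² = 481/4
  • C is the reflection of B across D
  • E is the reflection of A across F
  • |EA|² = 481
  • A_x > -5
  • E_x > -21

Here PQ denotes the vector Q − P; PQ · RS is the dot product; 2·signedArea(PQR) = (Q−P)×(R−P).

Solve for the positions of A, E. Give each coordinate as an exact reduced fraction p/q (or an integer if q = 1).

1. A_x = -4  [line 6·x + 4·y + 30 = 0 ∩ |AB|² = 481/4]
2. A_y = -3/2  [line 6·x + 4·y + 30 = 0 ∩ |AB|² = 481/4]
   → A = (-4, -3/2)
3. E_x = -20  [E is the reflection of A across F]
4. E_y = -33/2  [E is the reflection of A across F]
   → E = (-20, -33/2)

A = (-4, -3/2)
E = (-20, -33/2)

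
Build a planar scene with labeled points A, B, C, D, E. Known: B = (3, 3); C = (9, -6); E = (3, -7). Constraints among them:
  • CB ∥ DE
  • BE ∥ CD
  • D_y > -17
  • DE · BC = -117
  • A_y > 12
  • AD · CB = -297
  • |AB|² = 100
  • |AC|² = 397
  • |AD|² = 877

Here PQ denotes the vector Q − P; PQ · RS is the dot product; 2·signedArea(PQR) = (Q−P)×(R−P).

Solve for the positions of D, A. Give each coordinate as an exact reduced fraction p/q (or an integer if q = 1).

A = (3, 13)
D = (9, -16)

1. D_x = 9  [CB ∥ DE ∩ BE ∥ CD]
2. D_y = -16  [CB ∥ DE ∩ BE ∥ CD]
   → D = (9, -16)
3. A_x = 3  [line 6·x + -9·y + 99 = 0 ∩ |AD|² = 877]
4. A_y = 13  [line 6·x + -9·y + 99 = 0 ∩ |AD|² = 877]
   → A = (3, 13)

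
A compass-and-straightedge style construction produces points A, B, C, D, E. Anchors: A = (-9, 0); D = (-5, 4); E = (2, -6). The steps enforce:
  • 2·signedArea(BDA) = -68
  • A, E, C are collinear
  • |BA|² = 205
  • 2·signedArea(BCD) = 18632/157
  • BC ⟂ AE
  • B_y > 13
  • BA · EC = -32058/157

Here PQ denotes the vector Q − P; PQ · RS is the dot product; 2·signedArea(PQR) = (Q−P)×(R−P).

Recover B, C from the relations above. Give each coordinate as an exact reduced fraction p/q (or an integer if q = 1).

B = (-12, 14)
C = (-2700/157, 702/157)

1. B_x = -12  [line 4·x + -4·y + 104 = 0 ∩ |BA|² = 205]
2. B_y = 14  [line 4·x + -4·y + 104 = 0 ∩ |BA|² = 205]
   → B = (-12, 14)
3. C_x = -2700/157  [2·signedArea(BCD) = 18632/157 ∩ A, E, C are collinear]
4. C_y = 702/157  [2·signedArea(BCD) = 18632/157 ∩ A, E, C are collinear]
   → C = (-2700/157, 702/157)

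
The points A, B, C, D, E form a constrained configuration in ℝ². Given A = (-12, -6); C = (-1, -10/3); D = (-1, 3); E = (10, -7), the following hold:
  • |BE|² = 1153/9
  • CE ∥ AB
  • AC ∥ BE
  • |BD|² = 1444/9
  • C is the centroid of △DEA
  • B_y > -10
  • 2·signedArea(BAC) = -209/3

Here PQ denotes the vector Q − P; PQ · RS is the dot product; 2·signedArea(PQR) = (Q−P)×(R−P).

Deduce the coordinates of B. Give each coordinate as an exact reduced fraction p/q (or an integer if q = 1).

1. B_x = -1  [AC ∥ BE ∩ CE ∥ AB]
2. B_y = -29/3  [AC ∥ BE ∩ CE ∥ AB]
   → B = (-1, -29/3)

B = (-1, -29/3)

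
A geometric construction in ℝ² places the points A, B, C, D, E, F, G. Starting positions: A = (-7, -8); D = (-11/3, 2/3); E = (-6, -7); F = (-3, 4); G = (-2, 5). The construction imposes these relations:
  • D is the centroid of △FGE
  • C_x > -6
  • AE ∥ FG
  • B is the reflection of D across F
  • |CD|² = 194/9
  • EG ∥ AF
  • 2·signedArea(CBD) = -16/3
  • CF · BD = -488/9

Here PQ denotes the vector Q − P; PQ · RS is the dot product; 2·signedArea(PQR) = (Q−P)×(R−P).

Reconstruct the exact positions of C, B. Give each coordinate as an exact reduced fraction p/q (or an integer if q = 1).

B = (-7/3, 22/3)
C = (-16/3, -11/3)

1. B_x = -7/3  [B is the reflection of D across F]
2. B_y = 22/3  [B is the reflection of D across F]
   → B = (-7/3, 22/3)
3. C_x = -16/3  [2·signedArea(CBD) = -16/3 ∩ CF · BD = -488/9]
4. C_y = -11/3  [2·signedArea(CBD) = -16/3 ∩ CF · BD = -488/9]
   → C = (-16/3, -11/3)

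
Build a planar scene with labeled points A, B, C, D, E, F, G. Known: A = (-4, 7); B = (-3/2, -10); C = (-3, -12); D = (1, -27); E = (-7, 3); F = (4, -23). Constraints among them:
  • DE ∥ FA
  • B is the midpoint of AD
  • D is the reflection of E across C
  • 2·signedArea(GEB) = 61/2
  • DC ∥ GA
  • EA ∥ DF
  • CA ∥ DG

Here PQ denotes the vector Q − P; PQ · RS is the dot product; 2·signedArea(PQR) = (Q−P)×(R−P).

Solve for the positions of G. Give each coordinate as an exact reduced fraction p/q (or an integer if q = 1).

1. G_x = 0  [DC ∥ GA ∩ CA ∥ DG]
2. G_y = -8  [DC ∥ GA ∩ CA ∥ DG]
   → G = (0, -8)

G = (0, -8)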